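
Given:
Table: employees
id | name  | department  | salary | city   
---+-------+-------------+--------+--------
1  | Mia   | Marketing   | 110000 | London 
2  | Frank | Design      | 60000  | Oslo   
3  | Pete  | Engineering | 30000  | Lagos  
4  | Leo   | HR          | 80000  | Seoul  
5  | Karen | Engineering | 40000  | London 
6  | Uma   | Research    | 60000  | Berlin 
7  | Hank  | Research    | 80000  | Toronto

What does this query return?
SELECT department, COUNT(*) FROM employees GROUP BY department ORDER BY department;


Assigning each row to its department group:
  Mia -> Marketing
  Frank -> Design
  Pete -> Engineering
  Leo -> HR
  Karen -> Engineering
  Uma -> Research
  Hank -> Research


5 groups:
Design, 1
Engineering, 2
HR, 1
Marketing, 1
Research, 2


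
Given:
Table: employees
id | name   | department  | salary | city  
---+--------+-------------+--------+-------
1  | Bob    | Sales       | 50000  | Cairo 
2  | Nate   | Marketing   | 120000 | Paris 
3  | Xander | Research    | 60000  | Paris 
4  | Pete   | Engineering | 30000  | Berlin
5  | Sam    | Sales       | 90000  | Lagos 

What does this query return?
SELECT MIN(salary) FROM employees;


Salaries: 50000, 120000, 60000, 30000, 90000
MIN = 30000

30000


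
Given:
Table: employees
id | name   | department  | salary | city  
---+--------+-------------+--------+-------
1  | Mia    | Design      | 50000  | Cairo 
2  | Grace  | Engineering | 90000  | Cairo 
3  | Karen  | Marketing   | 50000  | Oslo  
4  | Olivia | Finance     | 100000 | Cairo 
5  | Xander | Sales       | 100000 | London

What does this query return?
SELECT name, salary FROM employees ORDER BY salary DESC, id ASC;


Sorting by salary DESC, then id ASC for ties

5 rows:
Olivia, 100000
Xander, 100000
Grace, 90000
Mia, 50000
Karen, 50000


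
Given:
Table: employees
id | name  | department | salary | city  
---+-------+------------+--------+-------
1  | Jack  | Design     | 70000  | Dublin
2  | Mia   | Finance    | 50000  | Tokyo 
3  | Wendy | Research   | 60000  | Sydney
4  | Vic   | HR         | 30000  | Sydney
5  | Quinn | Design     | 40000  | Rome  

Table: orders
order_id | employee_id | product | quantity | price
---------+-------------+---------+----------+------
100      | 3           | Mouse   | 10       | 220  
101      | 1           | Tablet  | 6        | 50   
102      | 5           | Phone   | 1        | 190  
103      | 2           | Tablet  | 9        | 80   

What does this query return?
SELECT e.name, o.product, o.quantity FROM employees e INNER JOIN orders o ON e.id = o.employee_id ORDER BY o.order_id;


Joining employees.id = orders.employee_id:
  employee Wendy (id=3) -> order Mouse
  employee Jack (id=1) -> order Tablet
  employee Quinn (id=5) -> order Phone
  employee Mia (id=2) -> order Tablet


4 rows:
Wendy, Mouse, 10
Jack, Tablet, 6
Quinn, Phone, 1
Mia, Tablet, 9


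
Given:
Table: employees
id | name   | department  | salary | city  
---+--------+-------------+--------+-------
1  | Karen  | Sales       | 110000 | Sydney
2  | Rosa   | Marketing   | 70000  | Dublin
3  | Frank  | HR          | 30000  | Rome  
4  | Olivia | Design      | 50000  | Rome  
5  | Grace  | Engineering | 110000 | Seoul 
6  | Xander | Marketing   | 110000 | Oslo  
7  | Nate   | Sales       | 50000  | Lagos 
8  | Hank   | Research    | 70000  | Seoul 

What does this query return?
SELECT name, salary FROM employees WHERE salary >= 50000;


Filtering: salary >= 50000
Matching: 7 rows

7 rows:
Karen, 110000
Rosa, 70000
Olivia, 50000
Grace, 110000
Xander, 110000
Nate, 50000
Hank, 70000


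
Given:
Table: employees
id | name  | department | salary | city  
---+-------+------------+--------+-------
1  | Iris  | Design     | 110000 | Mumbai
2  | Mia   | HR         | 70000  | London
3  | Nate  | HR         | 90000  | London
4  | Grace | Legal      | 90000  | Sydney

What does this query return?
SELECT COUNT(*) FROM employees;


COUNT(*) counts all rows

4


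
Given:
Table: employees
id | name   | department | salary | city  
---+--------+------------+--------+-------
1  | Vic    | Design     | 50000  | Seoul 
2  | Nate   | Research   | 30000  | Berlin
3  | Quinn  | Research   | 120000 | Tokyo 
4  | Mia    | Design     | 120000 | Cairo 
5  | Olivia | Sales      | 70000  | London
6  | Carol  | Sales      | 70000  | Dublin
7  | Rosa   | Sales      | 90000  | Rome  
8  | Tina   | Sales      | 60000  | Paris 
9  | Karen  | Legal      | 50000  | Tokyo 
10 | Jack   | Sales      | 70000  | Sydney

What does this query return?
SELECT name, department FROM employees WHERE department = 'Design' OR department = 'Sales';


Filtering: department = 'Design' OR 'Sales'
Matching: 7 rows

7 rows:
Vic, Design
Mia, Design
Olivia, Sales
Carol, Sales
Rosa, Sales
Tina, Sales
Jack, Sales


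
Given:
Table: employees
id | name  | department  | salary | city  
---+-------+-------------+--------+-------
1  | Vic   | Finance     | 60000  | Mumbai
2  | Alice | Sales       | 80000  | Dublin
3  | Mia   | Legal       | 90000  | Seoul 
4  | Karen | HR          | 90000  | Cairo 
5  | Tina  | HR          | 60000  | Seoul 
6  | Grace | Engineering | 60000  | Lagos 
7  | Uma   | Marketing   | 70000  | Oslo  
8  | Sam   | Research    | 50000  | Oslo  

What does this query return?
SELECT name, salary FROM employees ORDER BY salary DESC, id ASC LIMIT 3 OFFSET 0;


Sort by salary DESC (id ASC tiebreak), then skip 0 and take 3
Rows 1 through 3

3 rows:
Mia, 90000
Karen, 90000
Alice, 80000


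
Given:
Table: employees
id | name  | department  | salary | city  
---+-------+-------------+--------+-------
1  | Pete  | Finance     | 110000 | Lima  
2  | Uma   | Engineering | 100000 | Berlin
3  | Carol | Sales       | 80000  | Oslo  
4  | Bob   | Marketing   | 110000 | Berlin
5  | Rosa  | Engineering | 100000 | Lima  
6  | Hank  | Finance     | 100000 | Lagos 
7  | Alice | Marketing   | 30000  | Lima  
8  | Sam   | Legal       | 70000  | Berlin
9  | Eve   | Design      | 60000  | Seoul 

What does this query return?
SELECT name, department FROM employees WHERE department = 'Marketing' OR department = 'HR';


Filtering: department = 'Marketing' OR 'HR'
Matching: 2 rows

2 rows:
Bob, Marketing
Alice, Marketing


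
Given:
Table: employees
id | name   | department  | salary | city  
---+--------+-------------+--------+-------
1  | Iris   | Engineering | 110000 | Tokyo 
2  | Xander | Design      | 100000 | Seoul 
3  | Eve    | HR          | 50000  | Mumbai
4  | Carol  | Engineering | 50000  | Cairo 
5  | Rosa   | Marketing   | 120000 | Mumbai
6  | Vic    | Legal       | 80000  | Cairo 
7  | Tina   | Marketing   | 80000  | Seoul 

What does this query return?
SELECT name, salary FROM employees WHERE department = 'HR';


Filtering: department = 'HR'
Matching rows: 1

1 rows:
Eve, 50000


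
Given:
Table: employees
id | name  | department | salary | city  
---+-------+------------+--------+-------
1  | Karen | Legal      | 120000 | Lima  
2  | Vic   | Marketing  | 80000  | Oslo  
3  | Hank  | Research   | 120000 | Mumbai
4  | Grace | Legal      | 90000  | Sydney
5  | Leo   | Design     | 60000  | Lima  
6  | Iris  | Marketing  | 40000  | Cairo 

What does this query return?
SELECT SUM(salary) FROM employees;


SUM(salary) = 120000 + 80000 + 120000 + 90000 + 60000 + 40000 = 510000

510000


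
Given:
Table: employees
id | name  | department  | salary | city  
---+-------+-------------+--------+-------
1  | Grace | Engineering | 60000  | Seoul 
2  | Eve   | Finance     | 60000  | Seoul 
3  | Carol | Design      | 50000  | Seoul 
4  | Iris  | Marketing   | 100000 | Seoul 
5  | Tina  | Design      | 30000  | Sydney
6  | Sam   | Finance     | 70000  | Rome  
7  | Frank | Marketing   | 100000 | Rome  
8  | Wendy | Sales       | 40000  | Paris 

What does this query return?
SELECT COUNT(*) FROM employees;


COUNT(*) counts all rows

8


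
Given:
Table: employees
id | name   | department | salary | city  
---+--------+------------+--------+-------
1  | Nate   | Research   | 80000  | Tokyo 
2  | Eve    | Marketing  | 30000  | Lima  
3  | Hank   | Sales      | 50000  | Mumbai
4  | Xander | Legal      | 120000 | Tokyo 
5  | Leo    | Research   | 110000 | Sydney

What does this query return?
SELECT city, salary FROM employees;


Projecting columns: city, salary

5 rows:
Tokyo, 80000
Lima, 30000
Mumbai, 50000
Tokyo, 120000
Sydney, 110000


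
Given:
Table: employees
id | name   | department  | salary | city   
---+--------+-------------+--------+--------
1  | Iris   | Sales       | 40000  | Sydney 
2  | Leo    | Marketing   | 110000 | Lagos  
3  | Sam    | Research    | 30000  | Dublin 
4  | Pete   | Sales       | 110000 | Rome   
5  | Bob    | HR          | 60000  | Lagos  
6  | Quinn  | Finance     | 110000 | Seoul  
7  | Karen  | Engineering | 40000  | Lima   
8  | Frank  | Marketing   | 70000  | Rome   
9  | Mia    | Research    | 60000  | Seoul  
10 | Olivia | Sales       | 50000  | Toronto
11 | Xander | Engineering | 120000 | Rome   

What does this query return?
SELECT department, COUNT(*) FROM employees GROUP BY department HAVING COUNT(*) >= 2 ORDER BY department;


Groups with count >= 2:
  Engineering: 2 -> PASS
  Marketing: 2 -> PASS
  Research: 2 -> PASS
  Sales: 3 -> PASS
  Finance: 1 -> filtered out
  HR: 1 -> filtered out


4 groups:
Engineering, 2
Marketing, 2
Research, 2
Sales, 3


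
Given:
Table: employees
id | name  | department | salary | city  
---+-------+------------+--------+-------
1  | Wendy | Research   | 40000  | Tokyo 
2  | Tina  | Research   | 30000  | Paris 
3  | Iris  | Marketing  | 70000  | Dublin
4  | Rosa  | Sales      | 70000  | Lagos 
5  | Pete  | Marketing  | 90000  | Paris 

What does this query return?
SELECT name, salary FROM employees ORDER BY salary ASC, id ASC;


Sorting by salary ASC, then id ASC for ties

5 rows:
Tina, 30000
Wendy, 40000
Iris, 70000
Rosa, 70000
Pete, 90000


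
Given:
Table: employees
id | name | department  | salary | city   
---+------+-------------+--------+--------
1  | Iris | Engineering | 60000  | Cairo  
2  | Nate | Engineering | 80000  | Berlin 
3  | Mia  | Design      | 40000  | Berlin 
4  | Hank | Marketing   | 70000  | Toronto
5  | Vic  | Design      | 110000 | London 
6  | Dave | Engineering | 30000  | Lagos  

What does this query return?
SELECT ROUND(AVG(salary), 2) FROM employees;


SUM(salary) = 390000
COUNT = 6
ROUND(AVG, 2) = ROUND(390000 / 6, 2) = 65000.0

65000.0


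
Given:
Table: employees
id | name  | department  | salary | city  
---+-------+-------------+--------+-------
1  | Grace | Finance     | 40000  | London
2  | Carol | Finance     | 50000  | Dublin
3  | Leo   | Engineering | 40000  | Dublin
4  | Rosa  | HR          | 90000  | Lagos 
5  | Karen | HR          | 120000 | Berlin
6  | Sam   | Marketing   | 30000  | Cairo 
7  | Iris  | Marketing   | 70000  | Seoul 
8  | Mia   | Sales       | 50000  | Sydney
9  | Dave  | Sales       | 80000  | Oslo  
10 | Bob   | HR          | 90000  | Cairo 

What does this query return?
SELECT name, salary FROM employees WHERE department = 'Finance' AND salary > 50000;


Filtering: department = 'Finance' AND salary > 50000
Matching: 0 rows

Empty result set (0 rows)


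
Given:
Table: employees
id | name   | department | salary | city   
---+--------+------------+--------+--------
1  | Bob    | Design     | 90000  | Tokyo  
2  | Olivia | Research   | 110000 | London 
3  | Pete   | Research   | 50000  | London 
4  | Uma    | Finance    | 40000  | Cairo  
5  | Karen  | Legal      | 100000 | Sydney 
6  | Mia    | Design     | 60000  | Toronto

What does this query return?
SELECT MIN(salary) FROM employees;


Salaries: 90000, 110000, 50000, 40000, 100000, 60000
MIN = 40000

40000


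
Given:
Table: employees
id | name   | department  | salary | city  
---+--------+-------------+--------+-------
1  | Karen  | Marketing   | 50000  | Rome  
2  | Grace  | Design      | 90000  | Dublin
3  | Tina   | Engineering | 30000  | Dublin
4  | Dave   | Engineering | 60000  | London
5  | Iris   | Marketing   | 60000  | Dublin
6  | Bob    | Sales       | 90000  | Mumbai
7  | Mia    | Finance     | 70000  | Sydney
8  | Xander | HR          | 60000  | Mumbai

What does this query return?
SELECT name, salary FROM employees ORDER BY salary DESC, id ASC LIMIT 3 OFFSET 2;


Sort by salary DESC (id ASC tiebreak), then skip 2 and take 3
Rows 3 through 5

3 rows:
Mia, 70000
Dave, 60000
Iris, 60000


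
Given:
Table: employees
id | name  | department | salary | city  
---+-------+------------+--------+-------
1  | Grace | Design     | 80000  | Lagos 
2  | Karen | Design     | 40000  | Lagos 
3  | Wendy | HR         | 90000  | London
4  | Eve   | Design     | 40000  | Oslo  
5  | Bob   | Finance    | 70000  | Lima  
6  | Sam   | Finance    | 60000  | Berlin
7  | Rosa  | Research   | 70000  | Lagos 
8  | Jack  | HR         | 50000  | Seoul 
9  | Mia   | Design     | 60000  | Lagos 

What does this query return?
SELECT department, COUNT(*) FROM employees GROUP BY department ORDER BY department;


Assigning each row to its department group:
  Grace -> Design
  Karen -> Design
  Wendy -> HR
  Eve -> Design
  Bob -> Finance
  Sam -> Finance
  Rosa -> Research
  Jack -> HR
  Mia -> Design


4 groups:
Design, 4
Finance, 2
HR, 2
Research, 1


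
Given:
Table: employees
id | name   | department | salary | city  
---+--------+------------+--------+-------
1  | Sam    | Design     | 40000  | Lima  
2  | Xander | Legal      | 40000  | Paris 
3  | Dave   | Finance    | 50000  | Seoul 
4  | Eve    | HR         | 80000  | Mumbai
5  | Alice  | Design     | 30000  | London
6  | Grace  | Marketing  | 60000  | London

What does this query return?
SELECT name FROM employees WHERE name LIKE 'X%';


LIKE 'X%' matches names starting with 'X'
Matching: 1

1 rows:
Xander


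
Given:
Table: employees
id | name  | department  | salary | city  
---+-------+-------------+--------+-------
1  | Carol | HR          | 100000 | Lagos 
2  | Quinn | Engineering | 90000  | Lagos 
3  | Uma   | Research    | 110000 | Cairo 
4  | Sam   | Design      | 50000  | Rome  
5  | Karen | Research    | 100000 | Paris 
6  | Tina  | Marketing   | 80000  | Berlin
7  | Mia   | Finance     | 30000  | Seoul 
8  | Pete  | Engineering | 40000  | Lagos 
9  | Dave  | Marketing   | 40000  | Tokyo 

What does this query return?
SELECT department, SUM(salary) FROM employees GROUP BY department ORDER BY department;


Summing salary within each department:
  Design: 50000 = 50000
  Engineering: 90000 + 40000 = 130000
  Finance: 30000 = 30000
  HR: 100000 = 100000
  Marketing: 80000 + 40000 = 120000
  Research: 110000 + 100000 = 210000


6 groups:
Design, 50000
Engineering, 130000
Finance, 30000
HR, 100000
Marketing, 120000
Research, 210000


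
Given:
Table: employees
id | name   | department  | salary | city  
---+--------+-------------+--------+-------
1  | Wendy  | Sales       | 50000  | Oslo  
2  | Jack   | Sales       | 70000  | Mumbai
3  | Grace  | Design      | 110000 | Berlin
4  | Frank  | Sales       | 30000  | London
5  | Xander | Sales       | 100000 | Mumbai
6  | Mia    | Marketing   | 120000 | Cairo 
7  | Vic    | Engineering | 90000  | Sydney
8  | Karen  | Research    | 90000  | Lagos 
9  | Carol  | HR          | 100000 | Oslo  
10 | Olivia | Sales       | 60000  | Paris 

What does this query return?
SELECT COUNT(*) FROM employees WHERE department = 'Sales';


Counting rows where department = 'Sales'
  Wendy -> MATCH
  Jack -> MATCH
  Frank -> MATCH
  Xander -> MATCH
  Olivia -> MATCH


5


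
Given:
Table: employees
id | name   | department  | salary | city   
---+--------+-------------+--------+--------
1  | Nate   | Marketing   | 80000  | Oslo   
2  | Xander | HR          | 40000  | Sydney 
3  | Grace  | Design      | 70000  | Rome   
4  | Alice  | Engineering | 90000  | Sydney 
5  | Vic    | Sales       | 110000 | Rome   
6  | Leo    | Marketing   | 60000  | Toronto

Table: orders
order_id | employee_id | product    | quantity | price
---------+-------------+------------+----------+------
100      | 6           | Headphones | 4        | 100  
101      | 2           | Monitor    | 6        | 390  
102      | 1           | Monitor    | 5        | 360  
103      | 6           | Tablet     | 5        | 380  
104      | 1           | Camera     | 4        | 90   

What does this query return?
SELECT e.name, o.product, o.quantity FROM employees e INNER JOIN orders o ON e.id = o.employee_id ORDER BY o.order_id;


Joining employees.id = orders.employee_id:
  employee Leo (id=6) -> order Headphones
  employee Xander (id=2) -> order Monitor
  employee Nate (id=1) -> order Monitor
  employee Leo (id=6) -> order Tablet
  employee Nate (id=1) -> order Camera


5 rows:
Leo, Headphones, 4
Xander, Monitor, 6
Nate, Monitor, 5
Leo, Tablet, 5
Nate, Camera, 4


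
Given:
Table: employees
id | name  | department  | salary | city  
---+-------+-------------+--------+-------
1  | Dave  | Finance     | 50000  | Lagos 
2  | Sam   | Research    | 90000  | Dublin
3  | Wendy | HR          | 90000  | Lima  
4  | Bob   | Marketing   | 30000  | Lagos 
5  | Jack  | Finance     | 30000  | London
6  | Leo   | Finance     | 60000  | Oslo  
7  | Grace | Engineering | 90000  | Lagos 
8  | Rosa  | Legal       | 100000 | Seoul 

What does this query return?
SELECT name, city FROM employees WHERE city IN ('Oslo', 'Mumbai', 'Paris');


Filtering: city IN ('Oslo', 'Mumbai', 'Paris')
Matching: 1 rows

1 rows:
Leo, Oslo


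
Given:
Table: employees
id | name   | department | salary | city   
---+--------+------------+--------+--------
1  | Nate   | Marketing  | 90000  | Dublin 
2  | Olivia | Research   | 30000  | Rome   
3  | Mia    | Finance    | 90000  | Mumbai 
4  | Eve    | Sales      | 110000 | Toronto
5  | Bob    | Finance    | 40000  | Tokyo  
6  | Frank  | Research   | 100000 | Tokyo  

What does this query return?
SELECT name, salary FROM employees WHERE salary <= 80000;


Filtering: salary <= 80000
Matching: 2 rows

2 rows:
Olivia, 30000
Bob, 40000


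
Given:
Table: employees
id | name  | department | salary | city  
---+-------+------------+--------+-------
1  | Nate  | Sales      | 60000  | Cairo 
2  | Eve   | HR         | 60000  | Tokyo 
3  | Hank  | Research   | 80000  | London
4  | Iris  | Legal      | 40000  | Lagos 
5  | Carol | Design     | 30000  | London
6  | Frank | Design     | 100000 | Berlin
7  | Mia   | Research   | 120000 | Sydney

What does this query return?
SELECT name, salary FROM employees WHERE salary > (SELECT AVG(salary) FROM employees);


Subquery: AVG(salary) = 70000.0
Filtering: salary > 70000.0
  Hank (80000) -> MATCH
  Frank (100000) -> MATCH
  Mia (120000) -> MATCH


3 rows:
Hank, 80000
Frank, 100000
Mia, 120000


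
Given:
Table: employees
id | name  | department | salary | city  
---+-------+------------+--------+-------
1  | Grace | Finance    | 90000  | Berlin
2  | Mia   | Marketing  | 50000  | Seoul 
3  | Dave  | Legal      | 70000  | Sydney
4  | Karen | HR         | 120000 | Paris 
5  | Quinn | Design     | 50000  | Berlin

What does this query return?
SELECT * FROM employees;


SELECT * returns all 5 rows with all columns

5 rows:
1, Grace, Finance, 90000, Berlin
2, Mia, Marketing, 50000, Seoul
3, Dave, Legal, 70000, Sydney
4, Karen, HR, 120000, Paris
5, Quinn, Design, 50000, Berlin


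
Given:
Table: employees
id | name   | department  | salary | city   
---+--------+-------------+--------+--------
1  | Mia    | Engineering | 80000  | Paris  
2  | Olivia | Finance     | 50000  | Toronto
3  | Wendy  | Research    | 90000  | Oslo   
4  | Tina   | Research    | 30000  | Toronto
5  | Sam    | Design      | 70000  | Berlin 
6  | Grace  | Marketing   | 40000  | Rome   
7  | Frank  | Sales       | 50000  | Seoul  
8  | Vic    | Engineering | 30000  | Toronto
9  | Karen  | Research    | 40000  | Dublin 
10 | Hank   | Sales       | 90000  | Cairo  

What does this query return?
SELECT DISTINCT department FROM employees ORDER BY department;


All 'department' values (row order): Engineering, Finance, Research, Research, Design, Marketing, Sales, Engineering, Research, Sales
Removing duplicates leaves 6 unique value(s).

6 values:
Design
Engineering
Finance
Marketing
Research
Sales


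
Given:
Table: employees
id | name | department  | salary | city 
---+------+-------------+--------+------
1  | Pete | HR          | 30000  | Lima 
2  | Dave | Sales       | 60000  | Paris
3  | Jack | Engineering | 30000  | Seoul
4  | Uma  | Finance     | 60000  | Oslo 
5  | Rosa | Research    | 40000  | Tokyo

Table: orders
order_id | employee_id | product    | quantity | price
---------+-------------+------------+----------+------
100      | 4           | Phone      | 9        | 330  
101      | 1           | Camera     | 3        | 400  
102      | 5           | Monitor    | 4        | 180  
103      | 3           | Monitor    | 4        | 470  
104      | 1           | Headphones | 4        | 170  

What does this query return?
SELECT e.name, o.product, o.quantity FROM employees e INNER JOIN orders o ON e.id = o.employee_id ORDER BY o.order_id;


Joining employees.id = orders.employee_id:
  employee Uma (id=4) -> order Phone
  employee Pete (id=1) -> order Camera
  employee Rosa (id=5) -> order Monitor
  employee Jack (id=3) -> order Monitor
  employee Pete (id=1) -> order Headphones


5 rows:
Uma, Phone, 9
Pete, Camera, 3
Rosa, Monitor, 4
Jack, Monitor, 4
Pete, Headphones, 4


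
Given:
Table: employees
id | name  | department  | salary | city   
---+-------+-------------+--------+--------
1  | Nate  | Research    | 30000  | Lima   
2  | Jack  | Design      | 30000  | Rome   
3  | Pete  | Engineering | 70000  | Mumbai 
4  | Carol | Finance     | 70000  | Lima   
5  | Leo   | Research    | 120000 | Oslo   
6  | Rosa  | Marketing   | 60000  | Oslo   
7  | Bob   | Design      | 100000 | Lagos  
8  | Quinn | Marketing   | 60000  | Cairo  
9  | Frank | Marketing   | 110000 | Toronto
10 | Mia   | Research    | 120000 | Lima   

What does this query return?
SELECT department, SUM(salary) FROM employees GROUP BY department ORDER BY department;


Summing salary within each department:
  Design: 30000 + 100000 = 130000
  Engineering: 70000 = 70000
  Finance: 70000 = 70000
  Marketing: 60000 + 60000 + 110000 = 230000
  Research: 30000 + 120000 + 120000 = 270000


5 groups:
Design, 130000
Engineering, 70000
Finance, 70000
Marketing, 230000
Research, 270000


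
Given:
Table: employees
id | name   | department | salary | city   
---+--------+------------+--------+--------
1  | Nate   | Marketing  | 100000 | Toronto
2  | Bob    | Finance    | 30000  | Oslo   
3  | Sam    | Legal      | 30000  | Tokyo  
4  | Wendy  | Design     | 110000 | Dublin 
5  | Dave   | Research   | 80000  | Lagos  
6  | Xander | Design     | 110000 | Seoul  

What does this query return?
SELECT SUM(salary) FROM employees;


SUM(salary) = 100000 + 30000 + 30000 + 110000 + 80000 + 110000 = 460000

460000


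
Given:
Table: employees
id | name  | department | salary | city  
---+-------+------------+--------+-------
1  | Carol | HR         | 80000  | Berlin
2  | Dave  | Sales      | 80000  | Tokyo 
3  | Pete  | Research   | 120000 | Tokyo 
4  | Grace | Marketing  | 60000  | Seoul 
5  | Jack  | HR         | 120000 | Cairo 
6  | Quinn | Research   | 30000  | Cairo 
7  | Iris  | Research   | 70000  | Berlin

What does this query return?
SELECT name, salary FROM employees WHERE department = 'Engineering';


Filtering: department = 'Engineering'
Matching rows: 0

Empty result set (0 rows)


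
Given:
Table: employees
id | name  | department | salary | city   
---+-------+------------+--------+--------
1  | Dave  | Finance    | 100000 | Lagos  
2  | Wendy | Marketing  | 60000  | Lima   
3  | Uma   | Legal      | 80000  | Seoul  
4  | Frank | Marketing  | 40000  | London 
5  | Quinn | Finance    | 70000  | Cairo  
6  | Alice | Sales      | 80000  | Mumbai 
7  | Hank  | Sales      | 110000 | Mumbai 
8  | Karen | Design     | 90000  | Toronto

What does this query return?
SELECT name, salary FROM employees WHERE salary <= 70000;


Filtering: salary <= 70000
Matching: 3 rows

3 rows:
Wendy, 60000
Frank, 40000
Quinn, 70000


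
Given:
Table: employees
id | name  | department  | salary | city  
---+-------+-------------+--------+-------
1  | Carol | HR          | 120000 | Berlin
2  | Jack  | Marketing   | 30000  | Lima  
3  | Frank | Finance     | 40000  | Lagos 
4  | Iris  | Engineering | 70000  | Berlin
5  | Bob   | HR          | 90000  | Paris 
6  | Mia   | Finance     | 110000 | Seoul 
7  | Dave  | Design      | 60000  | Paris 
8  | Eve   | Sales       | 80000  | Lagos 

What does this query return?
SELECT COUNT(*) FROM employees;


COUNT(*) counts all rows

8


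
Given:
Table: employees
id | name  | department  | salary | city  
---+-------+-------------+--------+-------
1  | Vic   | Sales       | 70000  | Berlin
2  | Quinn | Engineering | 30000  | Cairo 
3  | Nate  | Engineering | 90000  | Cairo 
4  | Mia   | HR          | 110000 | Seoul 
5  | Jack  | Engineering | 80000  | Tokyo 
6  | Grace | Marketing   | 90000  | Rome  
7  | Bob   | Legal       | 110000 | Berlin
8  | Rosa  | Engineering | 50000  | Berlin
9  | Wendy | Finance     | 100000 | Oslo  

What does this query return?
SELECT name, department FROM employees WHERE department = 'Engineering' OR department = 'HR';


Filtering: department = 'Engineering' OR 'HR'
Matching: 5 rows

5 rows:
Quinn, Engineering
Nate, Engineering
Mia, HR
Jack, Engineering
Rosa, Engineering


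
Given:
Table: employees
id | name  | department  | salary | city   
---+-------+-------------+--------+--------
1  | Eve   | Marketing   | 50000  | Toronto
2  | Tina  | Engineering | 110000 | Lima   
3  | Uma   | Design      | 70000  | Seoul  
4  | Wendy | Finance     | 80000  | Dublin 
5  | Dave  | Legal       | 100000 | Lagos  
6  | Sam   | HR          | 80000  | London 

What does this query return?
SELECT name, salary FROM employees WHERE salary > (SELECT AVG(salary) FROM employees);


Subquery: AVG(salary) = 81666.67
Filtering: salary > 81666.67
  Tina (110000) -> MATCH
  Dave (100000) -> MATCH


2 rows:
Tina, 110000
Dave, 100000


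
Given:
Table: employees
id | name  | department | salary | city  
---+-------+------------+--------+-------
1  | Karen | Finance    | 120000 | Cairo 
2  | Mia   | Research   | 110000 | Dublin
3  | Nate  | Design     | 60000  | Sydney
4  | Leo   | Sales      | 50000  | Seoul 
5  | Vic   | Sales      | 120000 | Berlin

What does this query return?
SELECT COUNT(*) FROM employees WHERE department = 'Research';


Counting rows where department = 'Research'
  Mia -> MATCH


1


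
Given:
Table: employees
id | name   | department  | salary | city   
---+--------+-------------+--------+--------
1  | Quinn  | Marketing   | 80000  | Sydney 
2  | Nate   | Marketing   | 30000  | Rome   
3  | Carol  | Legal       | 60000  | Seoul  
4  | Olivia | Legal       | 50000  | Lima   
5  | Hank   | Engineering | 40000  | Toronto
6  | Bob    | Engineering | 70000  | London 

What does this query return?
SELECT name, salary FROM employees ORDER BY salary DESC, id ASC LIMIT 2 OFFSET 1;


Sort by salary DESC (id ASC tiebreak), then skip 1 and take 2
Rows 2 through 3

2 rows:
Bob, 70000
Carol, 60000


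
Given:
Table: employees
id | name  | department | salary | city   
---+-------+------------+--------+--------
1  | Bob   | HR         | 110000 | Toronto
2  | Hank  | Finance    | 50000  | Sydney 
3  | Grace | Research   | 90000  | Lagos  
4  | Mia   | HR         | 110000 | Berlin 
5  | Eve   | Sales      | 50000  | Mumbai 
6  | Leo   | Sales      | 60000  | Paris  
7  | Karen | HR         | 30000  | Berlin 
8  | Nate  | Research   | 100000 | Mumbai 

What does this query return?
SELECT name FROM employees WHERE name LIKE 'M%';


LIKE 'M%' matches names starting with 'M'
Matching: 1

1 rows:
Mia


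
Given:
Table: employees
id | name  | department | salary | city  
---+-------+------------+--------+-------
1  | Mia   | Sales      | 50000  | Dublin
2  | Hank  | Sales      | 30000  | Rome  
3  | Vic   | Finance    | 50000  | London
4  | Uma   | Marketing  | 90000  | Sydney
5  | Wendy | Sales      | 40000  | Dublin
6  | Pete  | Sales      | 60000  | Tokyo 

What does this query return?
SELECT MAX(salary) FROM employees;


Salaries: 50000, 30000, 50000, 90000, 40000, 60000
MAX = 90000

90000


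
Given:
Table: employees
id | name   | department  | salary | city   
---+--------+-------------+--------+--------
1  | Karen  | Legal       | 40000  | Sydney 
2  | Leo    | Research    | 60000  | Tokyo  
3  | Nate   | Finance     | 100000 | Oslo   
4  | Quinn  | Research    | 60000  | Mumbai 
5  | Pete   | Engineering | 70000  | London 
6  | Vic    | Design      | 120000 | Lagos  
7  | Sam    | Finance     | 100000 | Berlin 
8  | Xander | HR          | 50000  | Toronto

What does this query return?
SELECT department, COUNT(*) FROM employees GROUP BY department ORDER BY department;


Assigning each row to its department group:
  Karen -> Legal
  Leo -> Research
  Nate -> Finance
  Quinn -> Research
  Pete -> Engineering
  Vic -> Design
  Sam -> Finance
  Xander -> HR


6 groups:
Design, 1
Engineering, 1
Finance, 2
HR, 1
Legal, 1
Research, 2


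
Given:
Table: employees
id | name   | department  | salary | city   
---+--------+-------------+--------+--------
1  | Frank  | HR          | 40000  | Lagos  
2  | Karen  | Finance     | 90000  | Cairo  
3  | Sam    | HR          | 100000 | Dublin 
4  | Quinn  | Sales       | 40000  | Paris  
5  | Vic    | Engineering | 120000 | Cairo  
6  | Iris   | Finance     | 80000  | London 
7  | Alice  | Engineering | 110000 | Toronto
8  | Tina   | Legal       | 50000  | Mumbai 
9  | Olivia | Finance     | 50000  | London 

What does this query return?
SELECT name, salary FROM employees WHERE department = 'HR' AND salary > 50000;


Filtering: department = 'HR' AND salary > 50000
Matching: 1 rows

1 rows:
Sam, 100000


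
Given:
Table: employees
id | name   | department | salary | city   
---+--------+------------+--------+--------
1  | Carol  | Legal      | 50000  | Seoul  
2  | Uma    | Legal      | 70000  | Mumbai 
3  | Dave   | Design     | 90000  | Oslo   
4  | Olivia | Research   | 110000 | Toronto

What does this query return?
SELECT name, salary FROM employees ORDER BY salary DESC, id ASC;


Sorting by salary DESC, then id ASC for ties

4 rows:
Olivia, 110000
Dave, 90000
Uma, 70000
Carol, 50000


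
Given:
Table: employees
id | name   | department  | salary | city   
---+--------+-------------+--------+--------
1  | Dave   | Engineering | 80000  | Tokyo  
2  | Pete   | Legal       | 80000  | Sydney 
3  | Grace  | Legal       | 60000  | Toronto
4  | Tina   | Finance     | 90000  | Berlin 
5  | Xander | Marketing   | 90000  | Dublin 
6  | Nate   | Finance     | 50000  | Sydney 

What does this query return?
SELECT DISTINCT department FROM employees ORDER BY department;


All 'department' values (row order): Engineering, Legal, Legal, Finance, Marketing, Finance
Removing duplicates leaves 4 unique value(s).

4 values:
Engineering
Finance
Legal
Marketing


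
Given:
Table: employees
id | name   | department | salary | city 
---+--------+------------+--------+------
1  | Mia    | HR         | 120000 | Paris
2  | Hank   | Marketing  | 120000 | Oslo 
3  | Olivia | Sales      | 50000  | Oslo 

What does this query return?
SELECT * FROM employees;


SELECT * returns all 3 rows with all columns

3 rows:
1, Mia, HR, 120000, Paris
2, Hank, Marketing, 120000, Oslo
3, Olivia, Sales, 50000, Oslo


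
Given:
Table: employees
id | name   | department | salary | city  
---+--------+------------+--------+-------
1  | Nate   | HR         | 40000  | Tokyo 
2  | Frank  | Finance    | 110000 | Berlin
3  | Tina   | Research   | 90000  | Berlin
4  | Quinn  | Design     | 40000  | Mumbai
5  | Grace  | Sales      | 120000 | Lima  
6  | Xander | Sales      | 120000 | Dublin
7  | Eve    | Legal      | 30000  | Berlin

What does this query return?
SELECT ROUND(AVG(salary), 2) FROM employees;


SUM(salary) = 550000
COUNT = 7
ROUND(AVG, 2) = ROUND(550000 / 7, 2) = 78571.43

78571.43


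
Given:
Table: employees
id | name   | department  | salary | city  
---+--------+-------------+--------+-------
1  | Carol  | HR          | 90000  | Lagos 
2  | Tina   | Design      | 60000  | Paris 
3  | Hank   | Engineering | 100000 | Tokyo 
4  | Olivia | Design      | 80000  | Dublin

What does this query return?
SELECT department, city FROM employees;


Projecting columns: department, city

4 rows:
HR, Lagos
Design, Paris
Engineering, Tokyo
Design, Dublin


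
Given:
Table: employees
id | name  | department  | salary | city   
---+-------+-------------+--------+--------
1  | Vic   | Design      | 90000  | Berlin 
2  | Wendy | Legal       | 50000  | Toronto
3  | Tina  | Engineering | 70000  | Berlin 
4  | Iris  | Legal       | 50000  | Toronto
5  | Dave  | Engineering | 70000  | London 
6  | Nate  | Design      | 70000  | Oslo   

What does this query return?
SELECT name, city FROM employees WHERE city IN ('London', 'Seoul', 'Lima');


Filtering: city IN ('London', 'Seoul', 'Lima')
Matching: 1 rows

1 rows:
Dave, London


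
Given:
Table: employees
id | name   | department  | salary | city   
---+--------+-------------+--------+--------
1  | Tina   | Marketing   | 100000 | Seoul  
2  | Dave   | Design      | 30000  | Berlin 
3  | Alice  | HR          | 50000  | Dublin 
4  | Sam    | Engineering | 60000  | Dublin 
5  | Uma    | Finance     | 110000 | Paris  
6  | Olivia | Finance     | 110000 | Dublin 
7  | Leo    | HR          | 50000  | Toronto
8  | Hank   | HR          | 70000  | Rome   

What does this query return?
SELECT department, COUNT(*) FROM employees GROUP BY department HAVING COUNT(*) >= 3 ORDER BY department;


Groups with count >= 3:
  HR: 3 -> PASS
  Design: 1 -> filtered out
  Engineering: 1 -> filtered out
  Finance: 2 -> filtered out
  Marketing: 1 -> filtered out


1 groups:
HR, 3


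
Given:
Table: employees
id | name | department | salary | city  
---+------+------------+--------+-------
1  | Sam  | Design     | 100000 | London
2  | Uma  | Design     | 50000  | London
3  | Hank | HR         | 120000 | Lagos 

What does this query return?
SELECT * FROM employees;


SELECT * returns all 3 rows with all columns

3 rows:
1, Sam, Design, 100000, London
2, Uma, Design, 50000, London
3, Hank, HR, 120000, Lagos


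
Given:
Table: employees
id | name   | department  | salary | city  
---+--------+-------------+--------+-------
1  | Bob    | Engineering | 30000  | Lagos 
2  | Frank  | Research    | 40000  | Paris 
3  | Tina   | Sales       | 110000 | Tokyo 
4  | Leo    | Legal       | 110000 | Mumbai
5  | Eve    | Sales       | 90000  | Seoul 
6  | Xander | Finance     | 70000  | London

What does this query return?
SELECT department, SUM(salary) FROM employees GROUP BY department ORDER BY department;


Summing salary within each department:
  Engineering: 30000 = 30000
  Finance: 70000 = 70000
  Legal: 110000 = 110000
  Research: 40000 = 40000
  Sales: 110000 + 90000 = 200000


5 groups:
Engineering, 30000
Finance, 70000
Legal, 110000
Research, 40000
Sales, 200000


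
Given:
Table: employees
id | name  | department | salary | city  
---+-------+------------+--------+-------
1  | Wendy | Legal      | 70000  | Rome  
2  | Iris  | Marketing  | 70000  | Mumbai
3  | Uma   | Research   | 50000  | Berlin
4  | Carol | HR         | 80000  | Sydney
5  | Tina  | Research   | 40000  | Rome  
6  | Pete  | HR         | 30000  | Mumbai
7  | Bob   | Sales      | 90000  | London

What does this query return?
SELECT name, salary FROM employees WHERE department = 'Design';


Filtering: department = 'Design'
Matching rows: 0

Empty result set (0 rows)


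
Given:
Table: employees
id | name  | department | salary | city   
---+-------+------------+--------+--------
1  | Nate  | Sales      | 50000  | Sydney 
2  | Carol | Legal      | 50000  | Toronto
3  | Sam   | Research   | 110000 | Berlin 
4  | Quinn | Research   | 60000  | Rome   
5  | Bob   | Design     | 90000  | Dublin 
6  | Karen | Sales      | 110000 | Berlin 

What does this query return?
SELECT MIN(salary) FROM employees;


Salaries: 50000, 50000, 110000, 60000, 90000, 110000
MIN = 50000

50000


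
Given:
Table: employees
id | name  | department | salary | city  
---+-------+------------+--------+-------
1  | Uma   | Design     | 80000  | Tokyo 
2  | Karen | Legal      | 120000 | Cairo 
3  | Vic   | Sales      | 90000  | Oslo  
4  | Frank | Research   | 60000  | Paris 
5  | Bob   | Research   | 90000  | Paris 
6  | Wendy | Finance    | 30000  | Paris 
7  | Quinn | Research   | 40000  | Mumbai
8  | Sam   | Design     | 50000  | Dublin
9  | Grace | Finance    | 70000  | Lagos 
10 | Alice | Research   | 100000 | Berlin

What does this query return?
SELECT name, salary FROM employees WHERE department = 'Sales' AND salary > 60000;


Filtering: department = 'Sales' AND salary > 60000
Matching: 1 rows

1 rows:
Vic, 90000


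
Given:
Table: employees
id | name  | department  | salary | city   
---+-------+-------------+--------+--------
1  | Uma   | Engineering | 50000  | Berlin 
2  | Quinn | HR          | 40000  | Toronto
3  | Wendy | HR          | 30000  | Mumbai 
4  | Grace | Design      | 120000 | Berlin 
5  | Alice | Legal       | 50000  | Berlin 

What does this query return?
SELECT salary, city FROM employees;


Projecting columns: salary, city

5 rows:
50000, Berlin
40000, Toronto
30000, Mumbai
120000, Berlin
50000, Berlin


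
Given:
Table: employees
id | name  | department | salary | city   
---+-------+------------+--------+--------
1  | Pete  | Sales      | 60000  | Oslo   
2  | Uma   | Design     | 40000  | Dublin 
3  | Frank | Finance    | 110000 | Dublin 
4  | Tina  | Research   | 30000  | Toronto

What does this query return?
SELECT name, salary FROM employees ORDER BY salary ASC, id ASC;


Sorting by salary ASC, then id ASC for ties

4 rows:
Tina, 30000
Uma, 40000
Pete, 60000
Frank, 110000


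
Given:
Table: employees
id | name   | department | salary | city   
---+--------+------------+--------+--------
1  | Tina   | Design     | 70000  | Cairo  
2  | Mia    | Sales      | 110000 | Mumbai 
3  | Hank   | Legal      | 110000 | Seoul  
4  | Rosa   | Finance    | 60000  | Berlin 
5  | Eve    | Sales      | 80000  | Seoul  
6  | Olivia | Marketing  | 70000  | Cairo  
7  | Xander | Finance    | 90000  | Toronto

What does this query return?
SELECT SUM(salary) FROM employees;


SUM(salary) = 70000 + 110000 + 110000 + 60000 + 80000 + 70000 + 90000 = 590000

590000


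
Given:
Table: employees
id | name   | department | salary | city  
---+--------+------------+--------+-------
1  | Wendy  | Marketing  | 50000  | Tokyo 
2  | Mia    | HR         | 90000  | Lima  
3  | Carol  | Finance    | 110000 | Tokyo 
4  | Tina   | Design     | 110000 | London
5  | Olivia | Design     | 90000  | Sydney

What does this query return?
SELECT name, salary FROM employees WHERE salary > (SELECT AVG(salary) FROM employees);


Subquery: AVG(salary) = 90000.0
Filtering: salary > 90000.0
  Carol (110000) -> MATCH
  Tina (110000) -> MATCH


2 rows:
Carol, 110000
Tina, 110000


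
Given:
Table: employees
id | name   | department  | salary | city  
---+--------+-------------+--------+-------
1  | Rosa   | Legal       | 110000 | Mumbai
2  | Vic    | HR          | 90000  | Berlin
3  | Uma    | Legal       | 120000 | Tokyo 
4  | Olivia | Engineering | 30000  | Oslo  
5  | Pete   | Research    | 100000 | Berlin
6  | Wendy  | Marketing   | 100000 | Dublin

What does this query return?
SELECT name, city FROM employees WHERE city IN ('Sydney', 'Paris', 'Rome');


Filtering: city IN ('Sydney', 'Paris', 'Rome')
Matching: 0 rows

Empty result set (0 rows)


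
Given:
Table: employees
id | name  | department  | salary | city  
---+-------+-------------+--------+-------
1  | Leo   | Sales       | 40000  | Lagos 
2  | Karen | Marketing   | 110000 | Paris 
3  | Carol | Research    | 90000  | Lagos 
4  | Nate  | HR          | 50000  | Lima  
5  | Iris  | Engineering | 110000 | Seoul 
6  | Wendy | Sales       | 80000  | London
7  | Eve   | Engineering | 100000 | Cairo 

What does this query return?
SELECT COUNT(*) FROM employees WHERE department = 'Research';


Counting rows where department = 'Research'
  Carol -> MATCH


1
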